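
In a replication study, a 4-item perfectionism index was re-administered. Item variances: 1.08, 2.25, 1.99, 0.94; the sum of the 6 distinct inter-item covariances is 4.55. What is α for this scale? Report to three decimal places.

α = 0.790

ΣVar(i) = 1.08 + 2.25 + 1.99 + 0.94 = 6.26
Sum of distinct covariances = 4.55
σ²_T = ΣVar(i) + 2·Σcov = 6.26 + 2 × 4.55 = 15.36
α = (4/3)·(1 − 6.26/15.36) = 0.790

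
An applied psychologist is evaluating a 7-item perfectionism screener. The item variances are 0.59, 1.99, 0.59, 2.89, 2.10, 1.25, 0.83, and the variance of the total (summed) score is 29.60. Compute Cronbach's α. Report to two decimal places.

α = 0.76

Σσᵢ² = 0.59 + 1.99 + 0.59 + 2.89 + 2.10 + 1.25 + 0.83 = 10.24
α = (k/(k−1))·(1 − Σσᵢ²/Var(T)) = (7/6)·(1 − 10.24/29.60) = 0.76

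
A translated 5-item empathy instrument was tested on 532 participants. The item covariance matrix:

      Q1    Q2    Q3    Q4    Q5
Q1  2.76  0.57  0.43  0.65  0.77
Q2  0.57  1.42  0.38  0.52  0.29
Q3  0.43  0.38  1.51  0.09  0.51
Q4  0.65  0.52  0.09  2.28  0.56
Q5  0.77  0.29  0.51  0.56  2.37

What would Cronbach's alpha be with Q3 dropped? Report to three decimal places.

Remaining items: Q1, Q2, Q4, Q5 (k = 4).
Σσ²ᵢ = 2.76 + 1.42 + 2.28 + 2.37 = 8.83
σ²_total = 8.83 + 2 × 3.36 = 15.55
α (item deleted) = (4/3)·(1 − 8.83/15.55) = 0.576

α = 0.576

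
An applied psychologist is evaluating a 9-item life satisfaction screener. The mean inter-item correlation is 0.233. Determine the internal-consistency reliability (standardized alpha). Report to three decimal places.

Standardized α = k·r̄ / (1 + (k−1)·r̄) = 9 × 0.233 / (1 + 8 × 0.233)
  = 2.0970 / 2.8640 = 0.732

α = 0.732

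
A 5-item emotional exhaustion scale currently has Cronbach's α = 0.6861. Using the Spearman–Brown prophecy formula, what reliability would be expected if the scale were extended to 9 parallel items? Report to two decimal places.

Length factor m = 9/5 = 1.8000
α' = m·α / (1 + (m−1)·α)
   = 9/5 × 0.6861 / (1 + (9/5 − 1) × 0.6861)
   = 1.2350 / 1.5489 = 0.80

predicted reliability = 0.80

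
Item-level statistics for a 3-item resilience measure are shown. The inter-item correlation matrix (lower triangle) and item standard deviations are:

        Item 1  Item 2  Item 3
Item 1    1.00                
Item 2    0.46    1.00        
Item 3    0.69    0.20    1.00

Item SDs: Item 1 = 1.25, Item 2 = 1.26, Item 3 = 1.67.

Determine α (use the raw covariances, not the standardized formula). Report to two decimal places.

α = 0.70

Σσ²ᵢ = 1.25² + 1.26² + 1.67² = 5.9390
Covariances σ_ij = r_ij · s_i · s_j:
  σ(Item 1,Item 2) = 0.46 × 1.25 × 1.26 = 0.7245
  σ(Item 1,Item 3) = 0.69 × 1.25 × 1.67 = 1.4404
  σ(Item 2,Item 3) = 0.20 × 1.26 × 1.67 = 0.4208
σ²_T = Σσ²ᵢ + 2·Σσ_ij = 5.9390 + 2 × 2.5857 = 11.1104
α = (3/2)·(1 − 5.9390/11.1104) = 0.70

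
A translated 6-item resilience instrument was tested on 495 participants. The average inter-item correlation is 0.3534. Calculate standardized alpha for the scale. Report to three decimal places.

standardized alpha = 0.766

Standardized α = k·r̄ / (1 + (k−1)·r̄) = 6 × 0.3534 / (1 + 5 × 0.3534)
  = 2.1204 / 2.7670 = 0.766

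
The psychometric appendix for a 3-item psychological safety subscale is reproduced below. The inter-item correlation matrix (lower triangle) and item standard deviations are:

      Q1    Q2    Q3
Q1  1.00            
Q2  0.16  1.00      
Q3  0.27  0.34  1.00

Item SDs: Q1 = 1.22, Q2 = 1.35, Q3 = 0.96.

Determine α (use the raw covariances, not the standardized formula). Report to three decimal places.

Σσ²ᵢ = 1.22² + 1.35² + 0.96² = 4.2325
Covariances σ_ij = r_ij · s_i · s_j:
  σ(Q1,Q2) = 0.16 × 1.22 × 1.35 = 0.2635
  σ(Q1,Q3) = 0.27 × 1.22 × 0.96 = 0.3162
  σ(Q2,Q3) = 0.34 × 1.35 × 0.96 = 0.4406
σ²_T = Σσ²ᵢ + 2·Σσ_ij = 4.2325 + 2 × 1.0203 = 6.2731
α = (3/2)·(1 − 4.2325/6.2731) = 0.488

α = 0.488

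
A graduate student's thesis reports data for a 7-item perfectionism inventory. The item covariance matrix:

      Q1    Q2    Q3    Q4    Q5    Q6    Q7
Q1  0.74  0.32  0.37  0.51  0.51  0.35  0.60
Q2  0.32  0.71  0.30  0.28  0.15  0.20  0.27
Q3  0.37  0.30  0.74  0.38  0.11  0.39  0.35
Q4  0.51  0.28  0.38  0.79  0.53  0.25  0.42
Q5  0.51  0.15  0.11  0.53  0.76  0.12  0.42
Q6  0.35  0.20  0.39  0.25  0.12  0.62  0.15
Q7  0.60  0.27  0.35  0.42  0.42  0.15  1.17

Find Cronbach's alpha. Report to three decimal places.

Σσᵢ² = 0.74 + 0.71 + 0.74 + 0.79 + 0.76 + 0.62 + 1.17 = 5.53
Σ_{i<j} σ_ij = 6.98
σ²_T = 5.53 + 2 × 6.98 = 19.49
α = (k/(k−1))·(1 − Σσᵢ²/σ²_T) = (7/6)·(1 − 5.53/19.49) = 0.836

Cronbach's alpha = 0.836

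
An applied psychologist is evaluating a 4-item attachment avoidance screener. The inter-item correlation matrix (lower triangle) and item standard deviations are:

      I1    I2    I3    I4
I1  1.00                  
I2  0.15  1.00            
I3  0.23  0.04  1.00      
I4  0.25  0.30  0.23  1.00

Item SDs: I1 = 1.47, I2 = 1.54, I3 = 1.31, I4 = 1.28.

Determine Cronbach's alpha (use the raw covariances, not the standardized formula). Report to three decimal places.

Σσ²ᵢ = 1.47² + 1.54² + 1.31² + 1.28² = 7.8870
Covariances σ_ij = r_ij · s_i · s_j:
  σ(I1,I2) = 0.15 × 1.47 × 1.54 = 0.3396
  σ(I1,I3) = 0.23 × 1.47 × 1.31 = 0.4429
  σ(I1,I4) = 0.25 × 1.47 × 1.28 = 0.4704
  σ(I2,I3) = 0.04 × 1.54 × 1.31 = 0.0807
  σ(I2,I4) = 0.30 × 1.54 × 1.28 = 0.5914
  σ(I3,I4) = 0.23 × 1.31 × 1.28 = 0.3857
σ²_T = Σσ²ᵢ + 2·Σσ_ij = 7.8870 + 2 × 2.3107 = 12.5084
α = (4/3)·(1 − 7.8870/12.5084) = 0.493

Cronbach's alpha = 0.493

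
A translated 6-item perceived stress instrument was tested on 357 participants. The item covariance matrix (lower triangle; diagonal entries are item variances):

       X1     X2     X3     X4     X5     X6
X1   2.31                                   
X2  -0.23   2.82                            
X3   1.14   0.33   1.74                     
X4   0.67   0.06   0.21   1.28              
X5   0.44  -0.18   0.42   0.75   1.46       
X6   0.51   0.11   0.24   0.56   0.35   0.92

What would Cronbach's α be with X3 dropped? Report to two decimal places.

Cronbach's α = 0.51

Remaining items: X1, X2, X4, X5, X6 (k = 5).
Σσ²ᵢ = 2.31 + 2.82 + 1.28 + 1.46 + 0.92 = 8.79
σ²_T = 8.79 + 2 × 3.04 = 14.87
α (item deleted) = (5/4)·(1 − 8.79/14.87) = 0.51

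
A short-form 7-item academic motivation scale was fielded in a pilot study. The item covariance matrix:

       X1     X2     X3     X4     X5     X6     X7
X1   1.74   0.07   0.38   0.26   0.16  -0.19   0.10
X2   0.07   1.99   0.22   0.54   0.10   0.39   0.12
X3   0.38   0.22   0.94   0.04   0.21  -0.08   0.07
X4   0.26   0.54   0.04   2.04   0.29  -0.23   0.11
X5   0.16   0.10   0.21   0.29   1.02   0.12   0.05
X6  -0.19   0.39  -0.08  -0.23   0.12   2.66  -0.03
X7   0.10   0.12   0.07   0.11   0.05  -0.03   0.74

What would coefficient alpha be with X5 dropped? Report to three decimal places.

Remaining items: X1, X2, X3, X4, X6, X7 (k = 6).
Σσ²ᵢ = 1.74 + 1.99 + 0.94 + 2.04 + 2.66 + 0.74 = 10.11
Var(T) = 10.11 + 2 × 1.77 = 13.65
α (item deleted) = (6/5)·(1 − 10.11/13.65) = 0.311

coefficient alpha = 0.311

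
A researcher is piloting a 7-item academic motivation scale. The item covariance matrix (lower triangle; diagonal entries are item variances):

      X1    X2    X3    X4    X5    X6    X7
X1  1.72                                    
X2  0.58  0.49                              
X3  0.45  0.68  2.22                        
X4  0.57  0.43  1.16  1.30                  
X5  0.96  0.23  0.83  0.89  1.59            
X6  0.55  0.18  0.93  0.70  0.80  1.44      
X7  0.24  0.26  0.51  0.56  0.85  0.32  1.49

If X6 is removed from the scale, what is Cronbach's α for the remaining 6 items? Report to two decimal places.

Cronbach's α = 0.81

Remaining items: X1, X2, X3, X4, X5, X7 (k = 6).
Σσ²ᵢ = 1.72 + 0.49 + 2.22 + 1.30 + 1.59 + 1.49 = 8.81
Var(T) = 8.81 + 2 × 9.20 = 27.21
α (item deleted) = (6/5)·(1 − 8.81/27.21) = 0.81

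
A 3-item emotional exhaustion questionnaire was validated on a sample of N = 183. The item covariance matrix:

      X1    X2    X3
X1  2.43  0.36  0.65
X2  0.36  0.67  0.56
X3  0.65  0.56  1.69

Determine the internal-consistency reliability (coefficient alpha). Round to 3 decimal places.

coefficient alpha = 0.594

Σσ²ᵢ = 2.43 + 0.67 + 1.69 = 4.79
Sum of the distinct covariances = 1.57
Var(T) = 4.79 + 2 × 1.57 = 7.93
α = (k/(k−1))·(1 − Σσ²ᵢ/Var(T)) = (3/2)·(1 − 4.79/7.93) = 0.594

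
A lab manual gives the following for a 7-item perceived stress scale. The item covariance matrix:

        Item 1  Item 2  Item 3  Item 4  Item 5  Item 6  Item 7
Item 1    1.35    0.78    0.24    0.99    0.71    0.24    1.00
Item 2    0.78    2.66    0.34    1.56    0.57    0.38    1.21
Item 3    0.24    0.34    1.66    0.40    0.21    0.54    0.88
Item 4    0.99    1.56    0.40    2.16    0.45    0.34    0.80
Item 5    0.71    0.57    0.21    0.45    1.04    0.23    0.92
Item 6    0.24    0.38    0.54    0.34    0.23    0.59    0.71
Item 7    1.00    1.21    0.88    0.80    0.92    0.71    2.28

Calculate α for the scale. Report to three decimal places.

α = 0.813

Σσᵢ² = 1.35 + 2.66 + 1.66 + 2.16 + 1.04 + 0.59 + 2.28 = 11.74
Sum of off-diagonal covariances = 13.50
total variance = 11.74 + 2 × 13.50 = 38.74
α = (k/(k−1))·(1 − Σσᵢ²/total variance) = (7/6)·(1 − 11.74/38.74) = 0.813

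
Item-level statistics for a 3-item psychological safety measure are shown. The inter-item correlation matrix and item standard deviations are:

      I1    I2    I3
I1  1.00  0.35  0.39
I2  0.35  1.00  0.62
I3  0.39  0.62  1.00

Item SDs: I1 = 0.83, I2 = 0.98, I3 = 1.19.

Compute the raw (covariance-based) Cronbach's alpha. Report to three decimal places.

α = 0.714

Σσ²ᵢ = 0.83² + 0.98² + 1.19² = 3.0654
Covariances σ_ij = r_ij · s_i · s_j:
  σ(I1,I2) = 0.35 × 0.83 × 0.98 = 0.2847
  σ(I1,I3) = 0.39 × 0.83 × 1.19 = 0.3852
  σ(I2,I3) = 0.62 × 0.98 × 1.19 = 0.7230
σ²_T = Σσ²ᵢ + 2·Σσ_ij = 3.0654 + 2 × 1.3929 = 5.8512
α = (3/2)·(1 − 3.0654/5.8512) = 0.714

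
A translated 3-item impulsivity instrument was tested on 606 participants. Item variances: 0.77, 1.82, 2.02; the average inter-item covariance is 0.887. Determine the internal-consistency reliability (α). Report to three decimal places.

sum of item variances = 0.77 + 1.82 + 2.02 = 4.61
Sum of the 3 distinct covariances = 3 × 0.887 = 2.661
total variance = sum of item variances + 2·Σcov = 4.61 + 2 × 2.661 = 9.932
α = (3/2)·(1 − 4.61/9.932) = 0.804

α = 0.804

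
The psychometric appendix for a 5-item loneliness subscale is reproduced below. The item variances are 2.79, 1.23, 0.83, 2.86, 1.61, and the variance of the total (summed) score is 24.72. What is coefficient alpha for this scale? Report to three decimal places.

coefficient alpha = 0.779

Σσᵢ² = 2.79 + 1.23 + 0.83 + 2.86 + 1.61 = 9.32
α = (k/(k−1))·(1 − Σσᵢ²/σ²_total) = (5/4)·(1 − 9.32/24.72) = 0.779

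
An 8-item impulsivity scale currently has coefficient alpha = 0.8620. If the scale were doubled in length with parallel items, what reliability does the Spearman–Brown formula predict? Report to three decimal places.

predicted reliability = 0.926

Length factor m = 2
α' = m·α / (1 + (m−1)·α)
   = 2 × 0.8620 / (1 + (2 − 1) × 0.8620)
   = 1.7240 / 1.8620 = 0.926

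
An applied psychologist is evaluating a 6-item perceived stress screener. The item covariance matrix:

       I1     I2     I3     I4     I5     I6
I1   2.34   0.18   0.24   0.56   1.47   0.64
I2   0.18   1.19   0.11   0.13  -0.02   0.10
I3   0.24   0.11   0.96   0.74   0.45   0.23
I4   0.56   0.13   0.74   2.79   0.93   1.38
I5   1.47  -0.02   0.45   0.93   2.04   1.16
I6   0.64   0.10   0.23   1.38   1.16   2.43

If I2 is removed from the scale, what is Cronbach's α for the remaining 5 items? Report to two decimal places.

Remaining items: I1, I3, I4, I5, I6 (k = 5).
Σσᵢ² = 2.34 + 0.96 + 2.79 + 2.04 + 2.43 = 10.56
σ²_T = 10.56 + 2 × 7.80 = 26.16
α (item deleted) = (5/4)·(1 − 10.56/26.16) = 0.75

Cronbach's α = 0.75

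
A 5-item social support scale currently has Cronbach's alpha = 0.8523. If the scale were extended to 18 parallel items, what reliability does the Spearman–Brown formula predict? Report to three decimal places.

Length factor m = 18/5 = 3.6000
α' = m·α / (1 + (m−1)·α)
   = 18/5 × 0.8523 / (1 + (18/5 − 1) × 0.8523)
   = 3.0683 / 3.2160 = 0.954

predicted reliability = 0.954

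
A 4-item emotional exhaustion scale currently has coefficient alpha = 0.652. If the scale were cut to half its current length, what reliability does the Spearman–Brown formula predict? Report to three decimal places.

Length factor m = 1/2
α' = m·α / (1 − (1−m)·α)
   = 1/2 × 0.652 / (1 − (1 − 1/2) × 0.652)
   = 0.3260 / 0.6740 = 0.484

predicted reliability = 0.484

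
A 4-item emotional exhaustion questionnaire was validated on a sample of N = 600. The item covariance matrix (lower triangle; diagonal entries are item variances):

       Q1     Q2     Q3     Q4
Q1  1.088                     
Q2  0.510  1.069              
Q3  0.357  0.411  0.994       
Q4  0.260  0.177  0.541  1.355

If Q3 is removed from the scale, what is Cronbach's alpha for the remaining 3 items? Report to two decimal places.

Cronbach's alpha = 0.53

Remaining items: Q1, Q2, Q4 (k = 3).
sum of item variances = 1.088 + 1.069 + 1.355 = 3.512
Var(T) = 3.512 + 2 × 0.947 = 5.406
α (item deleted) = (3/2)·(1 − 3.512/5.406) = 0.53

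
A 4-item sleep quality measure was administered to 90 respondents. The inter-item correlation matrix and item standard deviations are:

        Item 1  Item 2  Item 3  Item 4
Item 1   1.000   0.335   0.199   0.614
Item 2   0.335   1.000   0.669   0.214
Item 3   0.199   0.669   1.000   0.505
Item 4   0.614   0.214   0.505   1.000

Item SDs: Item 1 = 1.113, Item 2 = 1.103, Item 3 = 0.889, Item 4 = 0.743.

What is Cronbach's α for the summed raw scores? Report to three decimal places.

Σσ²ᵢ = 1.113² + 1.103² + 0.889² + 0.743² = 3.7977
Covariances σ_ij = r_ij · s_i · s_j:
  σ(Item 1,Item 2) = 0.335 × 1.113 × 1.103 = 0.4113
  σ(Item 1,Item 3) = 0.199 × 1.113 × 0.889 = 0.1969
  σ(Item 1,Item 4) = 0.614 × 1.113 × 0.743 = 0.5078
  σ(Item 2,Item 3) = 0.669 × 1.103 × 0.889 = 0.6560
  σ(Item 2,Item 4) = 0.214 × 1.103 × 0.743 = 0.1754
  σ(Item 3,Item 4) = 0.505 × 0.889 × 0.743 = 0.3336
σ²_T = Σσ²ᵢ + 2·Σσ_ij = 3.7977 + 2 × 2.2810 = 8.3597
α = (4/3)·(1 − 3.7977/8.3597) = 0.728

α = 0.728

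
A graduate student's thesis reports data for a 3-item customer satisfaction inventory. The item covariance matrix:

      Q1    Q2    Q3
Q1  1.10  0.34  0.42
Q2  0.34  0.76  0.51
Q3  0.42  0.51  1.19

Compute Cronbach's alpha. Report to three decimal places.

α = 0.682

sum of item variances = 1.10 + 0.76 + 1.19 = 3.05
Sum of the distinct covariances = 1.27
σ²_total = 3.05 + 2 × 1.27 = 5.59
α = (k/(k−1))·(1 − sum of item variances/σ²_total) = (3/2)·(1 − 3.05/5.59) = 0.682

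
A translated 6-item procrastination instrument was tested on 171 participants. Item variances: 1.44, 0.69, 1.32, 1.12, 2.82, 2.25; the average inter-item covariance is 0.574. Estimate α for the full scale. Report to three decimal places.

α = 0.769

ΣVar(i) = 1.44 + 0.69 + 1.32 + 1.12 + 2.82 + 2.25 = 9.64
Sum of the 15 distinct covariances = 15 × 0.574 = 8.610
Var(T) = ΣVar(i) + 2·Σcov = 9.64 + 2 × 8.610 = 26.860
α = (6/5)·(1 − 9.64/26.860) = 0.769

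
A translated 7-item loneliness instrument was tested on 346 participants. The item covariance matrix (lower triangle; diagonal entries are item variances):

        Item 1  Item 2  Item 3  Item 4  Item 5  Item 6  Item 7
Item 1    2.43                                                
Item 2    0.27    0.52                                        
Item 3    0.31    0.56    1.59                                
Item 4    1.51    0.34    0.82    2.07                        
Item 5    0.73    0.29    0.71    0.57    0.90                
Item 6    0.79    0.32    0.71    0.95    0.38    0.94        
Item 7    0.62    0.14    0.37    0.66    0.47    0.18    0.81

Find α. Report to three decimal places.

α = 0.836

sum of item variances = 2.43 + 0.52 + 1.59 + 2.07 + 0.90 + 0.94 + 0.81 = 9.26
Sum of off-diagonal covariances = 11.70
Var(T) = 9.26 + 2 × 11.70 = 32.66
α = (k/(k−1))·(1 − sum of item variances/Var(T)) = (7/6)·(1 − 9.26/32.66) = 0.836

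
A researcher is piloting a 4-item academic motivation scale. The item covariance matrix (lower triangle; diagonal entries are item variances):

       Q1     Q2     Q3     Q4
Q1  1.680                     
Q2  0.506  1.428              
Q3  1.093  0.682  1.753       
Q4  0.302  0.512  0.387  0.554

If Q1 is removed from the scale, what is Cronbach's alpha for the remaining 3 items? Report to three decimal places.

α = 0.688

Remaining items: Q2, Q3, Q4 (k = 3).
Σσ²ᵢ = 1.428 + 1.753 + 0.554 = 3.735
σ²_T = 3.735 + 2 × 1.581 = 6.897
α (item deleted) = (3/2)·(1 − 3.735/6.897) = 0.688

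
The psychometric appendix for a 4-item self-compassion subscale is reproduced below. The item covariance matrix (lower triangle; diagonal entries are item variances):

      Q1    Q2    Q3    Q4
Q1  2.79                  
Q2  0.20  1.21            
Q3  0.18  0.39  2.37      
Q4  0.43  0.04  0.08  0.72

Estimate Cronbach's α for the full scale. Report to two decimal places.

Σσᵢ² = 2.79 + 1.21 + 2.37 + 0.72 = 7.09
Σ_{i<j} σ_ij = 1.32
σ²_T = 7.09 + 2 × 1.32 = 9.73
α = (k/(k−1))·(1 − Σσᵢ²/σ²_T) = (4/3)·(1 − 7.09/9.73) = 0.36

Cronbach's α = 0.36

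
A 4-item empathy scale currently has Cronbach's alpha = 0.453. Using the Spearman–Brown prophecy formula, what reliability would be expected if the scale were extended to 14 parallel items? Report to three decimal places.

Length factor m = 14/4 = 3.5000
α' = m·α / (1 + (m−1)·α)
   = 14/4 × 0.453 / (1 + (14/4 − 1) × 0.453)
   = 1.5855 / 2.1325 = 0.743

predicted reliability = 0.743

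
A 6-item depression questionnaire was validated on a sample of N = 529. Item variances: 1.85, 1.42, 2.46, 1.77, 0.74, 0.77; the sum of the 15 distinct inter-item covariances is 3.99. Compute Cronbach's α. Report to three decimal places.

α = 0.564

ΣVar(i) = 1.85 + 1.42 + 2.46 + 1.77 + 0.74 + 0.77 = 9.01
Sum of distinct covariances = 3.99
Var(T) = ΣVar(i) + 2·Σcov = 9.01 + 2 × 3.99 = 16.99
α = (6/5)·(1 − 9.01/16.99) = 0.564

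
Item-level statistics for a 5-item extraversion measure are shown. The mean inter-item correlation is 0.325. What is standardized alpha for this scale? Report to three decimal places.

Standardized α = k·r̄ / (1 + (k−1)·r̄) = 5 × 0.325 / (1 + 4 × 0.325)
  = 1.6250 / 2.3000 = 0.707

standardized alpha = 0.707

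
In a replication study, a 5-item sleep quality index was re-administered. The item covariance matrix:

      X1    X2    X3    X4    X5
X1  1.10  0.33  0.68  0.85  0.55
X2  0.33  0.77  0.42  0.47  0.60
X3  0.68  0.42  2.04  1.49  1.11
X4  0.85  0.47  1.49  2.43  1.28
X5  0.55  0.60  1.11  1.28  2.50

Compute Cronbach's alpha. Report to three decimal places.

Σσ²ᵢ = 1.10 + 0.77 + 2.04 + 2.43 + 2.50 = 8.84
Sum of the distinct covariances = 7.78
σ²_total = 8.84 + 2 × 7.78 = 24.40
α = (k/(k−1))·(1 − Σσ²ᵢ/σ²_total) = (5/4)·(1 − 8.84/24.40) = 0.797

α = 0.797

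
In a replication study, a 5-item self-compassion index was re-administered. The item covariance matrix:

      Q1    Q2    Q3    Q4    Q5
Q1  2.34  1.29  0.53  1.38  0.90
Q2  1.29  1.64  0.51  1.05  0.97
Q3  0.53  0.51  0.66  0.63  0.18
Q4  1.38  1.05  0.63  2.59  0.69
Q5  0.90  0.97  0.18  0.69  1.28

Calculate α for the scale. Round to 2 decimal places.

Σσ²ᵢ = 2.34 + 1.64 + 0.66 + 2.59 + 1.28 = 8.51
Sum of the distinct covariances = 8.13
total variance = 8.51 + 2 × 8.13 = 24.77
α = (k/(k−1))·(1 − Σσ²ᵢ/total variance) = (5/4)·(1 − 8.51/24.77) = 0.82

α = 0.82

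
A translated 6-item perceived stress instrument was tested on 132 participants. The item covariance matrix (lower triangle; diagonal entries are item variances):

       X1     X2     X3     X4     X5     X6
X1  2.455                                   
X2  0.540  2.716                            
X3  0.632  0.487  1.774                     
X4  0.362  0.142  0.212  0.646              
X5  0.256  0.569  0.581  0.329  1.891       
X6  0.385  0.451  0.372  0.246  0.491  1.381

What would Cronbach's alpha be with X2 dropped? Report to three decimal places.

α = 0.609

Remaining items: X1, X3, X4, X5, X6 (k = 5).
ΣVar(i) = 2.455 + 1.774 + 0.646 + 1.891 + 1.381 = 8.147
σ²_total = 8.147 + 2 × 3.866 = 15.879
α (item deleted) = (5/4)·(1 − 8.147/15.879) = 0.609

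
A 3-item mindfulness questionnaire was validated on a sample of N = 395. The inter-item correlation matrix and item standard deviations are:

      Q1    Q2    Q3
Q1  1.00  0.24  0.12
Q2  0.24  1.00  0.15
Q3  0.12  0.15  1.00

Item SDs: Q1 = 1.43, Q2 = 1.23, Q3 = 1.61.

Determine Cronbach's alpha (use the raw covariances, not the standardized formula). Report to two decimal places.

Cronbach's alpha = 0.37

Σσ²ᵢ = 1.43² + 1.23² + 1.61² = 6.1499
Covariances σ_ij = r_ij · s_i · s_j:
  σ(Q1,Q2) = 0.24 × 1.43 × 1.23 = 0.4221
  σ(Q1,Q3) = 0.12 × 1.43 × 1.61 = 0.2763
  σ(Q2,Q3) = 0.15 × 1.23 × 1.61 = 0.2970
σ²_T = Σσ²ᵢ + 2·Σσ_ij = 6.1499 + 2 × 0.9954 = 8.1407
α = (3/2)·(1 − 6.1499/8.1407) = 0.37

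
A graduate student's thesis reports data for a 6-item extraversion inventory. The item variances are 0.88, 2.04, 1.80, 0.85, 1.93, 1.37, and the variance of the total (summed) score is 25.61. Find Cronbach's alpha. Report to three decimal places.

Cronbach's alpha = 0.784

Σσᵢ² = 0.88 + 2.04 + 1.80 + 0.85 + 1.93 + 1.37 = 8.87
α = (k/(k−1))·(1 − Σσᵢ²/σ²_T) = (6/5)·(1 − 8.87/25.61) = 0.784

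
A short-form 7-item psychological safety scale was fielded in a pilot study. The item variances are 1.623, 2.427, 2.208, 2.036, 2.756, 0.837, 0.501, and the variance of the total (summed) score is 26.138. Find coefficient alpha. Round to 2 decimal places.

ΣVar(i) = 1.623 + 2.427 + 2.208 + 2.036 + 2.756 + 0.837 + 0.501 = 12.388
α = (k/(k−1))·(1 − ΣVar(i)/total variance) = (7/6)·(1 − 12.388/26.138) = 0.61

coefficient alpha = 0.61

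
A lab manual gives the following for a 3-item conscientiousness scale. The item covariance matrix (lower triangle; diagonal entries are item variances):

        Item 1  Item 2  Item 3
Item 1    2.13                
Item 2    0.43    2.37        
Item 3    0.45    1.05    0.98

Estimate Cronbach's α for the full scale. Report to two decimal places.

Σσ²ᵢ = 2.13 + 2.37 + 0.98 = 5.48
Σ_{i<j} σ_ij = 1.93
Var(T) = 5.48 + 2 × 1.93 = 9.34
α = (k/(k−1))·(1 − Σσ²ᵢ/Var(T)) = (3/2)·(1 − 5.48/9.34) = 0.62

Cronbach's α = 0.62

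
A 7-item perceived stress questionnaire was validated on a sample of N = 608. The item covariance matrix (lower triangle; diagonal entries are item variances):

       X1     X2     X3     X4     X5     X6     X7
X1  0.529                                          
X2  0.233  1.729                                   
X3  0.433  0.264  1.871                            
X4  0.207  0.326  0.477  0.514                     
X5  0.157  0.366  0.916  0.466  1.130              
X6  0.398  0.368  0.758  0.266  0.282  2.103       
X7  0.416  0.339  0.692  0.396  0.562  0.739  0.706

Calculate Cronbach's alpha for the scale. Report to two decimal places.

Cronbach's alpha = 0.79

sum of item variances = 0.529 + 1.729 + 1.871 + 0.514 + 1.130 + 2.103 + 0.706 = 8.582
Sum of the distinct covariances = 9.061
total variance = 8.582 + 2 × 9.061 = 26.704
α = (k/(k−1))·(1 − sum of item variances/total variance) = (7/6)·(1 − 8.582/26.704) = 0.79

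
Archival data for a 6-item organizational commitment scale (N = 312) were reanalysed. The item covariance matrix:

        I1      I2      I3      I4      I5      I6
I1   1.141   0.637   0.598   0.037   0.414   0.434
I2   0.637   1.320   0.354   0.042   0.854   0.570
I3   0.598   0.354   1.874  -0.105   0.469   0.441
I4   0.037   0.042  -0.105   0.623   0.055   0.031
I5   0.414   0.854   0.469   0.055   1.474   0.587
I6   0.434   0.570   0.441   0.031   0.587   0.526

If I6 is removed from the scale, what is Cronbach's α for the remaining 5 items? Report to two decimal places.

Remaining items: I1, I2, I3, I4, I5 (k = 5).
ΣVar(i) = 1.141 + 1.320 + 1.874 + 0.623 + 1.474 = 6.432
σ²_T = 6.432 + 2 × 3.355 = 13.142
α (item deleted) = (5/4)·(1 − 6.432/13.142) = 0.64

α = 0.64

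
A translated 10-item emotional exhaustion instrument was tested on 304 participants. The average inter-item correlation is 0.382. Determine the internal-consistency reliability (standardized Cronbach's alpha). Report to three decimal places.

Standardized α = k·r̄ / (1 + (k−1)·r̄) = 10 × 0.382 / (1 + 9 × 0.382)
  = 3.8200 / 4.4380 = 0.861

α = 0.861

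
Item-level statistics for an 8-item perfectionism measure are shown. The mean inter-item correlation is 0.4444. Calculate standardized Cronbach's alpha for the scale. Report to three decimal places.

standardized Cronbach's alpha = 0.865

Standardized α = k·r̄ / (1 + (k−1)·r̄) = 8 × 0.4444 / (1 + 7 × 0.4444)
  = 3.5552 / 4.1108 = 0.865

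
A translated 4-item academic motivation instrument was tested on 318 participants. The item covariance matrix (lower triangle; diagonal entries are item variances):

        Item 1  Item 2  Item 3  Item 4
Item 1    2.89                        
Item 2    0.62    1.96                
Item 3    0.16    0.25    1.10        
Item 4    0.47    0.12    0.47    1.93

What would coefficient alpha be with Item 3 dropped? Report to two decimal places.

coefficient alpha = 0.39

Remaining items: Item 1, Item 2, Item 4 (k = 3).
Σσ²ᵢ = 2.89 + 1.96 + 1.93 = 6.78
σ²_total = 6.78 + 2 × 1.21 = 9.20
α (item deleted) = (3/2)·(1 − 6.78/9.20) = 0.39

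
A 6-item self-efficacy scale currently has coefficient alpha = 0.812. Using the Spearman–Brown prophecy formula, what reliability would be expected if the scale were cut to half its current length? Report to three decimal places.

Length factor m = 1/2
α' = m·α / (1 − (1−m)·α)
   = 1/2 × 0.812 / (1 − (1 − 1/2) × 0.812)
   = 0.4060 / 0.5940 = 0.684

predicted reliability = 0.684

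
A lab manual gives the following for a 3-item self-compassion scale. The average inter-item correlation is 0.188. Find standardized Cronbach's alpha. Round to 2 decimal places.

Standardized α = k·r̄ / (1 + (k−1)·r̄) = 3 × 0.188 / (1 + 2 × 0.188)
  = 0.5640 / 1.3760 = 0.41

α = 0.41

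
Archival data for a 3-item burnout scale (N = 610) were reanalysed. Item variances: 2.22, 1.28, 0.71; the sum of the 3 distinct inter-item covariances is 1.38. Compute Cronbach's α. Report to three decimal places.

sum of item variances = 2.22 + 1.28 + 0.71 = 4.21
Sum of distinct covariances = 1.38
σ²_T = sum of item variances + 2·Σcov = 4.21 + 2 × 1.38 = 6.97
α = (3/2)·(1 − 4.21/6.97) = 0.594

α = 0.594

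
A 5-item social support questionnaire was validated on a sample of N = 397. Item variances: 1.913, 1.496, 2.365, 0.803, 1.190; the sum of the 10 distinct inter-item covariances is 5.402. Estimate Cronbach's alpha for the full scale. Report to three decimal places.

Σσ²ᵢ = 1.913 + 1.496 + 2.365 + 0.803 + 1.190 = 7.767
Sum of distinct covariances = 5.402
σ²_T = Σσ²ᵢ + 2·Σcov = 7.767 + 2 × 5.402 = 18.571
α = (5/4)·(1 − 7.767/18.571) = 0.727

α = 0.727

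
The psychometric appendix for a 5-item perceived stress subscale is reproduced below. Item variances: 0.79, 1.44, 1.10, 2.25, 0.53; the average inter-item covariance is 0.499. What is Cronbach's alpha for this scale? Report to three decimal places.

ΣVar(i) = 0.79 + 1.44 + 1.10 + 2.25 + 0.53 = 6.11
Sum of the 10 distinct covariances = 10 × 0.499 = 4.990
σ²_T = ΣVar(i) + 2·Σcov = 6.11 + 2 × 4.990 = 16.090
α = (5/4)·(1 − 6.11/16.090) = 0.775

Cronbach's alpha = 0.775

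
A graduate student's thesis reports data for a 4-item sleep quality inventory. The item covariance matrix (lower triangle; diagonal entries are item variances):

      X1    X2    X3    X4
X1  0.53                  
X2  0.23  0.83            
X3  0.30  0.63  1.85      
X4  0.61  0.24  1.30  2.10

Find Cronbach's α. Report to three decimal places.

sum of item variances = 0.53 + 0.83 + 1.85 + 2.10 = 5.31
Sum of off-diagonal covariances = 3.31
Var(T) = 5.31 + 2 × 3.31 = 11.93
α = (k/(k−1))·(1 − sum of item variances/Var(T)) = (4/3)·(1 − 5.31/11.93) = 0.740

Cronbach's α = 0.740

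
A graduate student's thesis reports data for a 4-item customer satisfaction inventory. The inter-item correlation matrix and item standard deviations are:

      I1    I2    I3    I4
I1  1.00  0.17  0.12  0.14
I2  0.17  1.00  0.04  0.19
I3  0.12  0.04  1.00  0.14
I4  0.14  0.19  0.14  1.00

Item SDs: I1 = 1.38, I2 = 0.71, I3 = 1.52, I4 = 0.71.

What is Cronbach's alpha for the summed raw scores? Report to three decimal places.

Cronbach's alpha = 0.326

Σσ²ᵢ = 1.38² + 0.71² + 1.52² + 0.71² = 5.2230
Covariances σ_ij = r_ij · s_i · s_j:
  σ(I1,I2) = 0.17 × 1.38 × 0.71 = 0.1666
  σ(I1,I3) = 0.12 × 1.38 × 1.52 = 0.2517
  σ(I1,I4) = 0.14 × 1.38 × 0.71 = 0.1372
  σ(I2,I3) = 0.04 × 0.71 × 1.52 = 0.0432
  σ(I2,I4) = 0.19 × 0.71 × 0.71 = 0.0958
  σ(I3,I4) = 0.14 × 1.52 × 0.71 = 0.1511
σ²_T = Σσ²ᵢ + 2·Σσ_ij = 5.2230 + 2 × 0.8456 = 6.9142
α = (4/3)·(1 − 5.2230/6.9142) = 0.326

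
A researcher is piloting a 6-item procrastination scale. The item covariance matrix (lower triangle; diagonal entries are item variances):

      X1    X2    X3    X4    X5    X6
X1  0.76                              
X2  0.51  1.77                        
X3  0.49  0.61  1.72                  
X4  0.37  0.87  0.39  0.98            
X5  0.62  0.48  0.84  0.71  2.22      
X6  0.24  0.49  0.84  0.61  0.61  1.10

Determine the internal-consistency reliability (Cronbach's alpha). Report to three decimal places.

α = 0.804

ΣVar(i) = 0.76 + 1.77 + 1.72 + 0.98 + 2.22 + 1.10 = 8.55
Sum of off-diagonal covariances = 8.68
total variance = 8.55 + 2 × 8.68 = 25.91
α = (k/(k−1))·(1 − ΣVar(i)/total variance) = (6/5)·(1 − 8.55/25.91) = 0.804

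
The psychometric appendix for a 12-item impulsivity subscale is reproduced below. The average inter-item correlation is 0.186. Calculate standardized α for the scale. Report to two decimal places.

Standardized α = k·r̄ / (1 + (k−1)·r̄) = 12 × 0.186 / (1 + 11 × 0.186)
  = 2.2320 / 3.0460 = 0.73

standardized α = 0.73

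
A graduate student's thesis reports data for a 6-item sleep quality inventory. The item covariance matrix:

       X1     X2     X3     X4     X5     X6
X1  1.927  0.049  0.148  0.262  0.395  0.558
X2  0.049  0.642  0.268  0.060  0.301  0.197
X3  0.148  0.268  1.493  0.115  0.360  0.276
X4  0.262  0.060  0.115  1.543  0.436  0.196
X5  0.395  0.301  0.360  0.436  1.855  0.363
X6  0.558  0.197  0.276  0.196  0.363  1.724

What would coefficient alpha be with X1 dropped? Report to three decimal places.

α = 0.519

Remaining items: X2, X3, X4, X5, X6 (k = 5).
Σσᵢ² = 0.642 + 1.493 + 1.543 + 1.855 + 1.724 = 7.257
total variance = 7.257 + 2 × 2.572 = 12.401
α (item deleted) = (5/4)·(1 − 7.257/12.401) = 0.519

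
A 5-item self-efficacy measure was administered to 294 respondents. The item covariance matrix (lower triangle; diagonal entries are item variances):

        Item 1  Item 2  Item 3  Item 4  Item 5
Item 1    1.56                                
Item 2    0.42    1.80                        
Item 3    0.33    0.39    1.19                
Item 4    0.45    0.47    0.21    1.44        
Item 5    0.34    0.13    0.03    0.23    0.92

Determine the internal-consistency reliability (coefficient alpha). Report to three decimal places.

ΣVar(i) = 1.56 + 1.80 + 1.19 + 1.44 + 0.92 = 6.91
Sum of the distinct covariances = 3.00
σ²_T = 6.91 + 2 × 3.00 = 12.91
α = (k/(k−1))·(1 − ΣVar(i)/σ²_T) = (5/4)·(1 − 6.91/12.91) = 0.581

α = 0.581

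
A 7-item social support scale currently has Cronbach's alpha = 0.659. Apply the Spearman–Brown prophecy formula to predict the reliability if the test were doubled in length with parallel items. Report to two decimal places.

Length factor m = 2
α' = m·α / (1 + (m−1)·α)
   = 2 × 0.659 / (1 + (2 − 1) × 0.659)
   = 1.3180 / 1.6590 = 0.79

predicted reliability = 0.79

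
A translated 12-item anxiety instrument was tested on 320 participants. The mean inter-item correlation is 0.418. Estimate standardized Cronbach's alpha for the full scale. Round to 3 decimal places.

α = 0.896

Standardized α = k·r̄ / (1 + (k−1)·r̄) = 12 × 0.418 / (1 + 11 × 0.418)
  = 5.0160 / 5.5980 = 0.896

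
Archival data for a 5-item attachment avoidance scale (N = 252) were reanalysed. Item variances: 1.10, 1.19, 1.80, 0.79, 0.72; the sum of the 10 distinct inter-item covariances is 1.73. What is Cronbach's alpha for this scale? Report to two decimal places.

Cronbach's alpha = 0.48

ΣVar(i) = 1.10 + 1.19 + 1.80 + 0.79 + 0.72 = 5.60
Sum of distinct covariances = 1.73
σ²_T = ΣVar(i) + 2·Σcov = 5.60 + 2 × 1.73 = 9.06
α = (5/4)·(1 − 5.60/9.06) = 0.48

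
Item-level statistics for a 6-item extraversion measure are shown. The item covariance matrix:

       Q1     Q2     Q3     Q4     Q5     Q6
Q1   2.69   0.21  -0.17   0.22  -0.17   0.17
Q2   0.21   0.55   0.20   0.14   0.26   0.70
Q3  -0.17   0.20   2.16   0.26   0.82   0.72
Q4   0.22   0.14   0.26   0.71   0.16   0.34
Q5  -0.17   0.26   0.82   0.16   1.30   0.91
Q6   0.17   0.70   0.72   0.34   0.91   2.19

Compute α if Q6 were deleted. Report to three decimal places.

Remaining items: Q1, Q2, Q3, Q4, Q5 (k = 5).
sum of item variances = 2.69 + 0.55 + 2.16 + 0.71 + 1.30 = 7.41
Var(T) = 7.41 + 2 × 1.93 = 11.27
α (item deleted) = (5/4)·(1 − 7.41/11.27) = 0.428

α = 0.428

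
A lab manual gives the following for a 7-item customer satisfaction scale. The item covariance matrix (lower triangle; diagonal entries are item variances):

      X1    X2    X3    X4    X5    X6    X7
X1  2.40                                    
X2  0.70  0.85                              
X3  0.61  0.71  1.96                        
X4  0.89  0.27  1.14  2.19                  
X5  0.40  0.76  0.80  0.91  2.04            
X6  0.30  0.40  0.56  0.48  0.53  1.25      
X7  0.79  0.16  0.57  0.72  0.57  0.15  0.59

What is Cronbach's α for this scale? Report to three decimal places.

α = 0.802

Σσᵢ² = 2.40 + 0.85 + 1.96 + 2.19 + 2.04 + 1.25 + 0.59 = 11.28
Sum of off-diagonal covariances = 12.42
σ²_total = 11.28 + 2 × 12.42 = 36.12
α = (k/(k−1))·(1 − Σσᵢ²/σ²_total) = (7/6)·(1 − 11.28/36.12) = 0.802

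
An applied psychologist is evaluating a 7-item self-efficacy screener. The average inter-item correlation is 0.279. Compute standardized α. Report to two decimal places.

Standardized α = k·r̄ / (1 + (k−1)·r̄) = 7 × 0.279 / (1 + 6 × 0.279)
  = 1.9530 / 2.6740 = 0.73

α = 0.73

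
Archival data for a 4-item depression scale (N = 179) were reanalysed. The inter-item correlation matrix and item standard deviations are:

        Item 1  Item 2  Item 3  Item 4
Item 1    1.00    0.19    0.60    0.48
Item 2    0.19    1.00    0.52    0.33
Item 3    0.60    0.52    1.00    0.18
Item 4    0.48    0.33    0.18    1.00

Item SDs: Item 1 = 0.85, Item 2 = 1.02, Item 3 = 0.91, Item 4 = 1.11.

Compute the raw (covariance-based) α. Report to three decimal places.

α = 0.701

Σσ²ᵢ = 0.85² + 1.02² + 0.91² + 1.11² = 3.8231
Covariances σ_ij = r_ij · s_i · s_j:
  σ(Item 1,Item 2) = 0.19 × 0.85 × 1.02 = 0.1647
  σ(Item 1,Item 3) = 0.60 × 0.85 × 0.91 = 0.4641
  σ(Item 1,Item 4) = 0.48 × 0.85 × 1.11 = 0.4529
  σ(Item 2,Item 3) = 0.52 × 1.02 × 0.91 = 0.4827
  σ(Item 2,Item 4) = 0.33 × 1.02 × 1.11 = 0.3736
  σ(Item 3,Item 4) = 0.18 × 0.91 × 1.11 = 0.1818
σ²_T = Σσ²ᵢ + 2·Σσ_ij = 3.8231 + 2 × 2.1198 = 8.0627
α = (4/3)·(1 − 3.8231/8.0627) = 0.701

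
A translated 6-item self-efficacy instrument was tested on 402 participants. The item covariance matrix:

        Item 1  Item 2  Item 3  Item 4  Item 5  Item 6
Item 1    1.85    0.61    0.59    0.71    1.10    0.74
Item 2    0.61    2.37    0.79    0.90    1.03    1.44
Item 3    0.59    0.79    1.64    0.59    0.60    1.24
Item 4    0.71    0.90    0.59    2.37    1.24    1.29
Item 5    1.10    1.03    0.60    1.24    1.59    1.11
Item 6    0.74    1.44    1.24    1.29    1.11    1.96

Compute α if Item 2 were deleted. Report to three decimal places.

Remaining items: Item 1, Item 3, Item 4, Item 5, Item 6 (k = 5).
sum of item variances = 1.85 + 1.64 + 2.37 + 1.59 + 1.96 = 9.41
σ²_T = 9.41 + 2 × 9.21 = 27.83
α (item deleted) = (5/4)·(1 − 9.41/27.83) = 0.827

α = 0.827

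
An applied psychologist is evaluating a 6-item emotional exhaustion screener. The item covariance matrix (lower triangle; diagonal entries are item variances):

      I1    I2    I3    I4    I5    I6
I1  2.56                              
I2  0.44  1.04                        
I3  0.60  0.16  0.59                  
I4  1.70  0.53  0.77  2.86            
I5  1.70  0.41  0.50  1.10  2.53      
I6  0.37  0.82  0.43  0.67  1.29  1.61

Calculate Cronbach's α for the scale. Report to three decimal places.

sum of item variances = 2.56 + 1.04 + 0.59 + 2.86 + 2.53 + 1.61 = 11.19
Sum of off-diagonal covariances = 11.49
Var(T) = 11.19 + 2 × 11.49 = 34.17
α = (k/(k−1))·(1 − sum of item variances/Var(T)) = (6/5)·(1 − 11.19/34.17) = 0.807

Cronbach's α = 0.807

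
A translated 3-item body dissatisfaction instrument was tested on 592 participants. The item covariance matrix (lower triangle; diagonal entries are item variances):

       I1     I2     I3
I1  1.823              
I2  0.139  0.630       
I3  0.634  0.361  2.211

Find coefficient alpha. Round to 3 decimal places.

α = 0.491

Σσᵢ² = 1.823 + 0.630 + 2.211 = 4.664
Sum of off-diagonal covariances = 1.134
total variance = 4.664 + 2 × 1.134 = 6.932
α = (k/(k−1))·(1 − Σσᵢ²/total variance) = (3/2)·(1 − 4.664/6.932) = 0.491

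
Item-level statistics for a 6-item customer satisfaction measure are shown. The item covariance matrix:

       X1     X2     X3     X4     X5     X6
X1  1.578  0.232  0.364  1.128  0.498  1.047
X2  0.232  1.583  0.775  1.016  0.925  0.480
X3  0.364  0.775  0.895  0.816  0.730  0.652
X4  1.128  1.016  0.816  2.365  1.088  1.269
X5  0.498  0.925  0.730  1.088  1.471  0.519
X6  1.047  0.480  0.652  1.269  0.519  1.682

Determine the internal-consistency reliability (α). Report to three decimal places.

α = 0.848

ΣVar(i) = 1.578 + 1.583 + 0.895 + 2.365 + 1.471 + 1.682 = 9.574
Sum of the distinct covariances = 11.539
σ²_T = 9.574 + 2 × 11.539 = 32.652
α = (k/(k−1))·(1 − ΣVar(i)/σ²_T) = (6/5)·(1 − 9.574/32.652) = 0.848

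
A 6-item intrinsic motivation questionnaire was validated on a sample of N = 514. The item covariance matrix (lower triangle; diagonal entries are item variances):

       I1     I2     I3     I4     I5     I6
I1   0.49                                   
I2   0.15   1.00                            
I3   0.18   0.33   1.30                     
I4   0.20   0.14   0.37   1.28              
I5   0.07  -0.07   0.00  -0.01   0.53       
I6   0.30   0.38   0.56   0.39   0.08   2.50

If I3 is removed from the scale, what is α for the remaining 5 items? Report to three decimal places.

α = 0.450

Remaining items: I1, I2, I4, I5, I6 (k = 5).
ΣVar(i) = 0.49 + 1.00 + 1.28 + 0.53 + 2.50 = 5.80
σ²_total = 5.80 + 2 × 1.63 = 9.06
α (item deleted) = (5/4)·(1 − 5.80/9.06) = 0.450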